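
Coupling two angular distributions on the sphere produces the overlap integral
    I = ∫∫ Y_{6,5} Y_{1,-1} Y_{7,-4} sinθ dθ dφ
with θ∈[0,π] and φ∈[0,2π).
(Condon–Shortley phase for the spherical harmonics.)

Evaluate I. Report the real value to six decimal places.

Checks pass: Σm=0; 14 even; l₃=7∈[5,7].
(2·6+1)(2·1+1)(2·7+1) = 585
Δ: 0! 12! 2! / 15! → 1/1365
sum: t=0:+1/518400 = 1/518400
3j²(6 1 7; 0 0 0) = Δ·Π!·Σ² = 7/195  (sign -1)
sum: t=0:+1/79833600 = 1/79833600
3j²(6 1 7; 5 -1 -4) = Δ·Π!·Σ² = 1/455  (sign -1)
combine: 4πI² = 585·7/195·1/455 = 3/65
take √, sign +1: I = 0.06060368

0.060604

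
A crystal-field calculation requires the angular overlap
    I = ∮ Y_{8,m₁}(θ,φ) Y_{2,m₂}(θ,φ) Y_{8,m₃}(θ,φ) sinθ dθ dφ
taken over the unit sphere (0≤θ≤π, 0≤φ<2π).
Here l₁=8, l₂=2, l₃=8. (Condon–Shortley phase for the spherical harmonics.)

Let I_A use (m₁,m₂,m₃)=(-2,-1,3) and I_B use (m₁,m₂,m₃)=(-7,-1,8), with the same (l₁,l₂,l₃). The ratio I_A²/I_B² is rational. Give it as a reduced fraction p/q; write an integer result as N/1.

11/24

Same 8,2,8: normalisation and zero-m 3j drop out of the ratio.
A: Δ: 2! 14! 2! / 19! → 1/348840; sum: t=0:+1/174182400 t=1:−1/87091200 = -1/174182400; 3j²(8 2 8; -2 -1 3) = Δ·Π!·Σ² = 55/7752  (sign +1)
B: Δ: 2! 14! 2! / 19! → 1/348840; sum: t=1:−1/174356582400 = -1/174356582400; 3j²(8 2 8; -7 -1 8) = Δ·Π!·Σ² = 5/323  (sign -1)
I_A²/I_B² = (55/7752)/(5/323) = 11/24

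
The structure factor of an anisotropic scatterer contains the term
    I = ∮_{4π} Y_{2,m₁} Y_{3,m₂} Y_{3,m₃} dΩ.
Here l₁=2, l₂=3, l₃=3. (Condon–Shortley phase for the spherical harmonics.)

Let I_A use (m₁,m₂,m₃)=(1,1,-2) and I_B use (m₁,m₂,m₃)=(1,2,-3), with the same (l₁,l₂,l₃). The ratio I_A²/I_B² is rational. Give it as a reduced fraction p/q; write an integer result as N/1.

3/5

l's match ⇒ only the (l;m) 3-j factors differ between A and B.
A: triangle coeff Δ(2,3,3) = 1/3780; Σ_t [0,1]: t=0:+1/48 t=1:−1/12 = -1/16; (3j)²=1/28 [(2 3 3; 1 1 -2)], sign=+1
B: triangle coeff Δ(2,3,3) = 1/3780; Σ_t [1,1]: t=1:−1/48 = -1/48; (3j)²=5/84 [(2 3 3; 1 2 -3)], sign=-1
I_A²/I_B² = (1/28)/(5/84) = 3/5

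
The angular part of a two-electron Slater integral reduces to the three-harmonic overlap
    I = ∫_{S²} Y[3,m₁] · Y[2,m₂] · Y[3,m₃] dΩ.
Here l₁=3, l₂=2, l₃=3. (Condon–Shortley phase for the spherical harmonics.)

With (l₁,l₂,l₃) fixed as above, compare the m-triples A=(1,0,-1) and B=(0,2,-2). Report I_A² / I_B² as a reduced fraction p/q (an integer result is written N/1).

l's match ⇒ only the (l;m) 3-j factors differ between A and B.
A: triangle coeff Δ(3,2,3) = 1/3780; Σ_t [0,2]: t=0:+1/16 t=1:−1/6 t=2:+1/96 = -3/32; (3j)²=3/140 [(3 2 3; 1 0 -1)], sign=-1
B: triangle coeff Δ(3,2,3) = 1/3780; Σ_t [2,2]: t=2:+1/24 = 1/24; (3j)²=1/21 [(3 2 3; 0 2 -2)], sign=-1
I_A²/I_B² = (3/140)/(1/21) = 9/20

9/20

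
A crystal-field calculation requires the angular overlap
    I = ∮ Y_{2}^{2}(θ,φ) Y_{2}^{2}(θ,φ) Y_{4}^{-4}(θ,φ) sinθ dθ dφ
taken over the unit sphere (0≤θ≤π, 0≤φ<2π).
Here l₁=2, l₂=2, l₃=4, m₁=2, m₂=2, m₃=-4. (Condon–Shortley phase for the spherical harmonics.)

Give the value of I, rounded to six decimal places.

m-sum 0 ✓  L=8 even ✓  0≤4≤4 ✓
Π(2lᵢ+1) = 5×5×9 = 225
triangle coeff Δ(2,2,4) = 1/630
Σ_t [0,0]: t=0:+1/16 = 1/16
(3j)²=2/35 [(2 2 4; 0 0 0)], sign=+1
Σ_t [0,0]: t=0:+1/576 = 1/576
(3j)²=1/9 [(2 2 4; 2 2 -4)], sign=+1
⇒ 4πI² = 10/7
I = (+1)√(10/7/(4π)) = 0.33716777

0.337168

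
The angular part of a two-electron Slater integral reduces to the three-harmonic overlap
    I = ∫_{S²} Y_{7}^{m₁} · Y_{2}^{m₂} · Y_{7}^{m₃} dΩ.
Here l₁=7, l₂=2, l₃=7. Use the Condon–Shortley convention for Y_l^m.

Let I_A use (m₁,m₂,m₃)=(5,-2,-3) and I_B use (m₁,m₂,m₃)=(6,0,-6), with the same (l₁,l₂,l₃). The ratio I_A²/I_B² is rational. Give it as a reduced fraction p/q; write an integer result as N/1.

297/338

Shared (l₁,l₂,l₃)=(7,2,7): N and (l;000)² cancel in I_A²/I_B².
A: Δ = 2!·12!·2!/17! = 1/185640; Racah Σ t=0..0: t=0:+1/29030400 = 1/29030400; ⇒ 3j(7 2 7; 5 -2 -3)² = 99/7735, sgn +1
B: Δ = 2!·12!·2!/17! = 1/185640; Racah Σ t=0..1: t=0:+1/159667200 t=1:−1/479001600 = 1/239500800; ⇒ 3j(7 2 7; 6 0 -6)² = 26/1785, sgn -1
I_A²/I_B² = (99/7735)/(26/1785) = 297/338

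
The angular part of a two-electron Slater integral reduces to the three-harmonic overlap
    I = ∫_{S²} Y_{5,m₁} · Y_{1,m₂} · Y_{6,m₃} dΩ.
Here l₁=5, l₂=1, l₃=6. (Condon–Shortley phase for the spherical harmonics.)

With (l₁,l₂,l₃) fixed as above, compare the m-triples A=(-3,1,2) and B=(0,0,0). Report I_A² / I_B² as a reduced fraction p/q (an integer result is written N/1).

Shared (l₁,l₂,l₃)=(5,1,6): N and (l;000)² cancel in I_A²/I_B².
A: Δ = 0!·10!·2!/13! = 1/858; Racah Σ t=0..0: t=0:+1/161280 = 1/161280; ⇒ 3j(5 1 6; -3 1 2)² = 1/143, sgn +1
B: Δ = 0!·10!·2!/13! = 1/858; Racah Σ t=0..0: t=0:+1/14400 = 1/14400; ⇒ 3j(5 1 6; 0 0 0)² = 6/143, sgn +1
I_A²/I_B² = (1/143)/(6/143) = 1/6

1/6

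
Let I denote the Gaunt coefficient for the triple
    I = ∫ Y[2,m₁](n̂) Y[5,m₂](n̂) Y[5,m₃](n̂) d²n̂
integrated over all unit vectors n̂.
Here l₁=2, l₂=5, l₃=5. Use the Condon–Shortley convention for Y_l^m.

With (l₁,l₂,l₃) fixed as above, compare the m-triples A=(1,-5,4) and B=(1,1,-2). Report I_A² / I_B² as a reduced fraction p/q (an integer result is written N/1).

45/14

l's match ⇒ only the (l;m) 3-j factors differ between A and B.
A: triangle coeff Δ(2,5,5) = 1/38610; Σ_t [0,0]: t=0:+1/80640 = 1/80640; (3j)²=9/286 [(2 5 5; 1 -5 4)], sign=-1
B: triangle coeff Δ(2,5,5) = 1/38610; Σ_t [0,1]: t=0:+1/2880 t=1:−1/1440 = -1/2880; (3j)²=7/715 [(2 5 5; 1 1 -2)], sign=+1
I_A²/I_B² = (9/286)/(7/715) = 45/14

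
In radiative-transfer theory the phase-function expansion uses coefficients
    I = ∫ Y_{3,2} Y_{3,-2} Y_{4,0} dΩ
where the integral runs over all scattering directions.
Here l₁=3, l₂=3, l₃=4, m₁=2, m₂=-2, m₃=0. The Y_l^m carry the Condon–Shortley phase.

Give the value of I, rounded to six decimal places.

Checks pass: Σm=0; 10 even; l₃=4∈[0,6].
(2·3+1)(2·3+1)(2·4+1) = 441
Δ: 2! 4! 4! / 11! → 1/34650
sum: t=0:+1/72 t=1:−1/16 t=2:+1/72 = -5/144
3j²(3 3 4; 0 0 0) = Δ·Π!·Σ² = 2/77  (sign -1)
sum: t=0:+1/72 t=1:−1/576 = 7/576
3j²(3 3 4; 2 -2 0) = Δ·Π!·Σ² = 7/198  (sign +1)
combine: 4πI² = 441·2/77·7/198 = 49/121
take √, sign -1: I = -0.17951487

-0.179515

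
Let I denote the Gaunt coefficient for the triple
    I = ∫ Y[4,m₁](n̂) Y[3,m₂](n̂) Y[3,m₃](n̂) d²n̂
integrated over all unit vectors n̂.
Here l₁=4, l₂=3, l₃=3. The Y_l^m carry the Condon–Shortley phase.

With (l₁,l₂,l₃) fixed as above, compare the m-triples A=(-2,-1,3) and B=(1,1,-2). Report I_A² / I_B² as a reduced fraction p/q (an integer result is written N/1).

Shared (l₁,l₂,l₃)=(4,3,3): N and (l;000)² cancel in I_A²/I_B².
A: Δ = 4!·4!·2!/11! = 1/34650; Racah Σ t=2..2: t=2:+1/192 = 1/192; ⇒ 3j(4 3 3; -2 -1 3)² = 3/77, sgn +1
B: Δ = 4!·4!·2!/11! = 1/34650; Racah Σ t=2..3: t=2:+1/48 t=3:−1/144 = 1/72; ⇒ 3j(4 3 3; 1 1 -2)² = 16/693, sgn -1
I_A²/I_B² = (3/77)/(16/693) = 27/16

27/16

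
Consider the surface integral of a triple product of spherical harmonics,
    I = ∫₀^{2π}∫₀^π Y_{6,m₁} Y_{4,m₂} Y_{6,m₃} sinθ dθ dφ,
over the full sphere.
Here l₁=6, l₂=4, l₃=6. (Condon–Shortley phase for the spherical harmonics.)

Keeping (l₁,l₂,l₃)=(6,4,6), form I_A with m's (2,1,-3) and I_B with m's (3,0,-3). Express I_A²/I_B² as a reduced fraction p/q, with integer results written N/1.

l's match ⇒ only the (l;m) 3-j factors differ between A and B.
A: triangle coeff Δ(6,4,6) = 1/15315300; Σ_t [1,4]: t=1:−1/103680 t=2:+1/34560 t=3:−1/120960 t=4:+1/5806080 = 13/1161216; (3j)²=65/5236 [(6 4 6; 2 1 -3)], sign=-1
B: triangle coeff Δ(6,4,6) = 1/15315300; Σ_t [0,3]: t=0:+1/414720 t=1:−1/51840 t=2:+1/80640 t=3:−1/1451520 = -1/193536; (3j)²=81/17017 [(6 4 6; 3 0 -3)], sign=+1
I_A²/I_B² = (65/5236)/(81/17017) = 845/324

845/324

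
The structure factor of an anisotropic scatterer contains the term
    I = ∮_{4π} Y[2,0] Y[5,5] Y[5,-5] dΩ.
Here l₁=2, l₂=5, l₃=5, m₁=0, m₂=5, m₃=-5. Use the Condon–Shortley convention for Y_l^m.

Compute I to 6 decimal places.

0.242609

m-sum 0 ✓  L=12 even ✓  3≤5≤7 ✓
Π(2lᵢ+1) = 5×11×11 = 605
triangle coeff Δ(2,5,5) = 1/38610
Σ_t [0,2]: t=0:+1/2880 t=1:−1/576 t=2:+1/2880 = -1/960
(3j)²=10/429 [(2 5 5; 0 0 0)], sign=+1
Σ_t [2,2]: t=2:+1/161280 = 1/161280
(3j)²=15/286 [(2 5 5; 0 5 -5)], sign=+1
⇒ 4πI² = 125/169
I = (+1)√(125/169/(4π)) = 0.24260890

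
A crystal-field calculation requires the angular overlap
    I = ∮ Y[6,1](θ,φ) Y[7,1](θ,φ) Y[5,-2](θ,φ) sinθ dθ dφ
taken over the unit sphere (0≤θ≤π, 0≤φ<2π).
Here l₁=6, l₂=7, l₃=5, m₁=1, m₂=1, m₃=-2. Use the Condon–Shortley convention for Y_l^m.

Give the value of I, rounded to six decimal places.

0.115962

m-sum 0 ✓  L=18 even ✓  1≤5≤13 ✓
Π(2lᵢ+1) = 13×15×11 = 2145
triangle coeff Δ(6,7,5) = 1/174594420
Σ_t [2,6]: t=2:+1/4147200 t=3:−1/207360 t=4:+1/82944 t=5:−1/207360 t=6:+1/4147200 = 1/345600
(3j)²=420/46189 [(6 7 5; 0 0 0)], sign=-1
Σ_t [2,5]: t=2:+1/6220800 t=3:−1/345600 t=4:+1/165888 t=5:−1/622080 = 7/4147200
(3j)²=2401/277134 [(6 7 5; 1 1 -2)], sign=-1
⇒ 4πI² = 2521050/14919047
I = (+1)√(2521050/14919047/(4π)) = 0.11596188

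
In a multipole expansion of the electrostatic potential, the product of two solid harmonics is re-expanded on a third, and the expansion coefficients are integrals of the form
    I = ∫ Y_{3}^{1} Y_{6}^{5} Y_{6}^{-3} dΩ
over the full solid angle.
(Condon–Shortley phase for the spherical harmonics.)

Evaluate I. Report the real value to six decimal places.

0.000000

m-sum = 1 + 5 − 3 = 3 ≠ 0 ⇒ I = 0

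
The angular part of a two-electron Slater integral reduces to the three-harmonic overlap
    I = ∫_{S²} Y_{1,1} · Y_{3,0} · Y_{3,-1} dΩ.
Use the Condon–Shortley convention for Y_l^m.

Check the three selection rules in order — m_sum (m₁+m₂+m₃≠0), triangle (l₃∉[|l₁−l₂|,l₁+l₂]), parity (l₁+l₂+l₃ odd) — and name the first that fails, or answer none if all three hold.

Σmᵢ = 0  ✓
l₃∈[|l₁−l₂|,l₁+l₂]=[2,4], have l₃=3  ✓
Σlᵢ = 7 ⇒ odd  ✗

parity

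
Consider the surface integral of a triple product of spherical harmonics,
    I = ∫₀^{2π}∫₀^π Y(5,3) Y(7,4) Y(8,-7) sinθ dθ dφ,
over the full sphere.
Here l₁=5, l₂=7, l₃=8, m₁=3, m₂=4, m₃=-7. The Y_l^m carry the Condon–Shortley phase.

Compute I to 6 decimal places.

-0.133321

Checks pass: Σm=0; 20 even; l₃=8∈[2,12].
(2·5+1)(2·7+1)(2·8+1) = 2805
Δ: 4! 6! 10! / 21! → 1/814773960
sum: t=0:+1/87091200 t=1:−1/4976640 t=2:+1/2073600 t=3:−1/4976640 t=4:+1/87091200 = 1/9676800
3j²(5 7 8; 0 0 0) = Δ·Π!·Σ² = 360/46189  (sign +1)
sum: t=1:−1/2612736000 t=2:+1/1045094400 = 1/1741824000
3j²(5 7 8; 3 4 -7) = Δ·Π!·Σ² = 33/3230  (sign -1)
combine: 4πI² = 2805·360/46189·33/3230 = 17820/79781
take √, sign -1: I = -0.13332119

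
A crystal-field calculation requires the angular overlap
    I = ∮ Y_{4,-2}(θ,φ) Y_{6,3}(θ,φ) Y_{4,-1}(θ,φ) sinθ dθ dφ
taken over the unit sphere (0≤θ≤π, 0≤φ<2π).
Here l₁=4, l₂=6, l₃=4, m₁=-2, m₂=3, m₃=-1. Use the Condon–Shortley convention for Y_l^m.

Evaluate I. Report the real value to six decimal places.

Rules hold: Σm=0, L=14 even, 2≤4≤10.
N = 9·13·9 = 1053
Δ = 6!·2!·6!/15! = 1/1261260
Racah Σ t=2..4: t=2:+1/4608 t=3:−1/1296 t=4:+1/4608 = -7/20736
⇒ 3j(4 6 4; 0 0 0)² = 20/1287, sgn -1
Racah Σ t=4..6: t=4:+1/11520 t=5:−1/5760 t=6:+1/51840 = -7/103680
⇒ 3j(4 6 4; -2 3 -1)² = 7/858, sgn +1
4πI² = N·(3j₀)²·(3jₘ)² = 210/1573
I = -1·√(0.133503/4π) = -0.10307192

-0.103072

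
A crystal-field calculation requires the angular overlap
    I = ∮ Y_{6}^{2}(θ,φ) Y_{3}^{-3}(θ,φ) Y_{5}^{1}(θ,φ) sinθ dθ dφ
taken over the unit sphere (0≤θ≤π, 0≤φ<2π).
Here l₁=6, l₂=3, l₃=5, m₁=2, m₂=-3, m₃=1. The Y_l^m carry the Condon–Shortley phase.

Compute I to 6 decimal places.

-0.174062

m-sum 0 ✓  L=14 even ✓  3≤5≤9 ✓
Π(2lᵢ+1) = 13×7×11 = 1001
triangle coeff Δ(6,3,5) = 1/675675
Σ_t [1,3]: t=1:−1/8640 t=2:+1/2304 t=3:−1/8640 = 7/34560
(3j)²=7/429 [(6 3 5; 0 0 0)], sign=-1
Σ_t [0,0]: t=0:+1/27648 = 1/27648
(3j)²=10/429 [(6 3 5; 2 -3 1)], sign=+1
⇒ 4πI² = 490/1287
I = (-1)√(490/1287/(4π)) = -0.17406195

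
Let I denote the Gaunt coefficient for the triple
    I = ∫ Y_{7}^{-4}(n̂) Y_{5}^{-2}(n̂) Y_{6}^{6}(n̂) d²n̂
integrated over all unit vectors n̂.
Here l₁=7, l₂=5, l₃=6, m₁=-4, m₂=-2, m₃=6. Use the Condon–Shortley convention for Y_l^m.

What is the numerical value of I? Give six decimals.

Checks pass: Σm=0; 18 even; l₃=6∈[2,12].
(2·7+1)(2·5+1)(2·6+1) = 2145
Δ: 6! 8! 4! / 19! → 1/174594420
sum: t=1:−1/4147200 t=2:+1/207360 t=3:−1/82944 t=4:+1/207360 t=5:−1/4147200 = -1/345600
3j²(7 5 6; 0 0 0) = Δ·Π!·Σ² = 420/46189  (sign -1)
sum: t=3:−1/34836480 = -1/34836480
3j²(7 5 6; -4 -2 6) = Δ·Π!·Σ² = 275/16796  (sign -1)
combine: 4πI² = 2145·420/46189·275/16796 = 433125/1356277
take √, sign +1: I = 0.15941438

0.159414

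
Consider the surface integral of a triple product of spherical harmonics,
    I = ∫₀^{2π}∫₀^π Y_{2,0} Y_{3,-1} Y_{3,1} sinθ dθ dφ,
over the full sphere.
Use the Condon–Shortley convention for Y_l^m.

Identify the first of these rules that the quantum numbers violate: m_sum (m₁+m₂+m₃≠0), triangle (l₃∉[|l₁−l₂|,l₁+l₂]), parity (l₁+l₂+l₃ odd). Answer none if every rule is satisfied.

none

azimuthal sum: 0 − 1 + 1 = 0  ✓
1 ≤ 3 ≤ 5 (triangle on l)  ✓
L = 2 + 3 + 3 = 8 (even)  ✓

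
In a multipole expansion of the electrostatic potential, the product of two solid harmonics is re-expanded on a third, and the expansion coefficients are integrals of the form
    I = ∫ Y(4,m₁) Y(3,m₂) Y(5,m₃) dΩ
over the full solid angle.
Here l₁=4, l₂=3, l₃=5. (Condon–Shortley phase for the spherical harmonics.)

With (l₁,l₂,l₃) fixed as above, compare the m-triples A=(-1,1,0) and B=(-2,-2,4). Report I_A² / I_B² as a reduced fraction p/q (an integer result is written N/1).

1/224

Same 4,3,5: normalisation and zero-m 3j drop out of the ratio.
A: Δ: 2! 6! 4! / 13! → 1/180180; sum: t=0:+1/5760 t=1:−1/288 t=2:+1/288 = 1/5760; 3j²(4 3 5; -1 1 0) = Δ·Π!·Σ² = 1/12012  (sign -1)
B: Δ: 2! 6! 4! / 13! → 1/180180; sum: t=0:+1/8640 t=1:−1/2880 = -1/4320; 3j²(4 3 5; -2 -2 4) = Δ·Π!·Σ² = 8/429  (sign +1)
I_A²/I_B² = (1/12012)/(8/429) = 1/224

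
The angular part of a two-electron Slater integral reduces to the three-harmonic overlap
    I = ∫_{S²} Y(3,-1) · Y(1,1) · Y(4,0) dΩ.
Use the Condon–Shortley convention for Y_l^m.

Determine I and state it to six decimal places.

Checks pass: Σm=0; 8 even; l₃=4∈[2,4].
(2·3+1)(2·1+1)(2·4+1) = 189
Δ: 0! 6! 2! / 9! → 1/252
sum: t=0:+1/36 = 1/36
3j²(3 1 4; 0 0 0) = Δ·Π!·Σ² = 4/63  (sign +1)
sum: t=0:+1/96 = 1/96
3j²(3 1 4; -1 1 0) = Δ·Π!·Σ² = 1/42  (sign +1)
combine: 4πI² = 189·4/63·1/42 = 2/7
take √, sign +1: I = 0.15078601

0.150786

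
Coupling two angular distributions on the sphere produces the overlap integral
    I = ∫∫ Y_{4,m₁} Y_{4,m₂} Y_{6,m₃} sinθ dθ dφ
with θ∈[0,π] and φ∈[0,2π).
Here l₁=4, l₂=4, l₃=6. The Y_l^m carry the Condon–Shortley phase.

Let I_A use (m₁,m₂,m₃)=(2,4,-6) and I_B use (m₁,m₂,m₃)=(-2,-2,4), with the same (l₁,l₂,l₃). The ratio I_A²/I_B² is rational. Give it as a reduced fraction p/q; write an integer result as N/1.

Same 4,4,6: normalisation and zero-m 3j drop out of the ratio.
A: Δ: 2! 6! 6! / 15! → 1/1261260; sum: t=2:+1/1036800 = 1/1036800; 3j²(4 4 6; 2 4 -6) = Δ·Π!·Σ² = 4/195  (sign +1)
B: Δ: 2! 6! 6! / 15! → 1/1261260; sum: t=0:+1/69120 t=1:−1/14400 t=2:+1/69120 = -7/172800; 3j²(4 4 6; -2 -2 4) = Δ·Π!·Σ² = 14/715  (sign -1)
I_A²/I_B² = (4/195)/(14/715) = 22/21

22/21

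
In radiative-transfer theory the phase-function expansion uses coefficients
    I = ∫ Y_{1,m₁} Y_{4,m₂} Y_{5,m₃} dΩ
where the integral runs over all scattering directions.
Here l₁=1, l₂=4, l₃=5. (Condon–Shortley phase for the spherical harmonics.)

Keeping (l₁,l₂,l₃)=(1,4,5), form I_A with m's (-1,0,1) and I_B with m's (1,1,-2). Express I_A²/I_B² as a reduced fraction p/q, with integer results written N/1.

l's match ⇒ only the (l;m) 3-j factors differ between A and B.
A: triangle coeff Δ(1,4,5) = 1/495; Σ_t [0,0]: t=0:+1/1152 = 1/1152; (3j)²=1/33 [(1 4 5; -1 0 1)], sign=+1
B: triangle coeff Δ(1,4,5) = 1/495; Σ_t [0,0]: t=0:+1/1440 = 1/1440; (3j)²=7/165 [(1 4 5; 1 1 -2)], sign=-1
I_A²/I_B² = (1/33)/(7/165) = 5/7

5/7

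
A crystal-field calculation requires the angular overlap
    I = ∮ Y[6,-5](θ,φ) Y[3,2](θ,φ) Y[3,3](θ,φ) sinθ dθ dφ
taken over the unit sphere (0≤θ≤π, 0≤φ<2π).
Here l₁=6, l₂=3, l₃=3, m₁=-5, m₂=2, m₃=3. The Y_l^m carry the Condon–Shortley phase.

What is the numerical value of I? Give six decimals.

-0.254801

m-sum 0 ✓  L=12 even ✓  3≤3≤9 ✓
Π(2lᵢ+1) = 13×7×7 = 637
triangle coeff Δ(6,3,3) = 1/12012
Σ_t [3,3]: t=3:−1/1296 = -1/1296
(3j)²=100/3003 [(6 3 3; 0 0 0)], sign=+1
Σ_t [5,5]: t=5:−1/86400 = -1/86400
(3j)²=1/26 [(6 3 3; -5 2 3)], sign=-1
⇒ 4πI² = 350/429
I = (-1)√(350/429/(4π)) = -0.25480060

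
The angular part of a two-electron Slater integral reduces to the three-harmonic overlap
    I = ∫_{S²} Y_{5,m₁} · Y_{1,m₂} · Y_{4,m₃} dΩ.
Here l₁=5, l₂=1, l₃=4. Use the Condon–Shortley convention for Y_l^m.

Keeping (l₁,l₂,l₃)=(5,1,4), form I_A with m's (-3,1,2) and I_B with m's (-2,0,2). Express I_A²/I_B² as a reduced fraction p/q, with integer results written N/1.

4/3

Shared (l₁,l₂,l₃)=(5,1,4): N and (l;000)² cancel in I_A²/I_B².
A: Δ = 2!·8!·0!/11! = 1/495; Racah Σ t=2..2: t=2:+1/2880 = 1/2880; ⇒ 3j(5 1 4; -3 1 2)² = 28/495, sgn +1
B: Δ = 2!·8!·0!/11! = 1/495; Racah Σ t=1..1: t=1:−1/1440 = -1/1440; ⇒ 3j(5 1 4; -2 0 2)² = 7/165, sgn -1
I_A²/I_B² = (28/495)/(7/165) = 4/3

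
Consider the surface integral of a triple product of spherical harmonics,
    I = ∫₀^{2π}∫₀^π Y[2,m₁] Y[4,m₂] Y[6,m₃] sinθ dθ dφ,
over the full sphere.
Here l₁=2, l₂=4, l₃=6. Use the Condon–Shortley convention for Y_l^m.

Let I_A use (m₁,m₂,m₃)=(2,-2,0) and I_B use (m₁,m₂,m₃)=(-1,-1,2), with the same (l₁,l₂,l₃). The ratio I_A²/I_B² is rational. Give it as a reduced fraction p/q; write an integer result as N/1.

15/224

l's match ⇒ only the (l;m) 3-j factors differ between A and B.
A: triangle coeff Δ(2,4,6) = 1/6435; Σ_t [0,0]: t=0:+1/34560 = 1/34560; (3j)²=1/429 [(2 4 6; 2 -2 0)], sign=+1
B: triangle coeff Δ(2,4,6) = 1/6435; Σ_t [0,0]: t=0:+1/4320 = 1/4320; (3j)²=224/6435 [(2 4 6; -1 -1 2)], sign=+1
I_A²/I_B² = (1/429)/(224/6435) = 15/224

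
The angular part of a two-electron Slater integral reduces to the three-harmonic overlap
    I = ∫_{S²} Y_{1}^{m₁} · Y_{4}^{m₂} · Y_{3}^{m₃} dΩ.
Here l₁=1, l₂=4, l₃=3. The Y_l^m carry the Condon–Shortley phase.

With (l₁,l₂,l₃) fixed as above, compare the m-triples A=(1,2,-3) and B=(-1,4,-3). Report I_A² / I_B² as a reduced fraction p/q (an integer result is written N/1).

1/28

l's match ⇒ only the (l;m) 3-j factors differ between A and B.
A: triangle coeff Δ(1,4,3) = 1/252; Σ_t [0,0]: t=0:+1/1440 = 1/1440; (3j)²=1/252 [(1 4 3; 1 2 -3)], sign=+1
B: triangle coeff Δ(1,4,3) = 1/252; Σ_t [2,2]: t=2:+1/1440 = 1/1440; (3j)²=1/9 [(1 4 3; -1 4 -3)], sign=+1
I_A²/I_B² = (1/252)/(1/9) = 1/28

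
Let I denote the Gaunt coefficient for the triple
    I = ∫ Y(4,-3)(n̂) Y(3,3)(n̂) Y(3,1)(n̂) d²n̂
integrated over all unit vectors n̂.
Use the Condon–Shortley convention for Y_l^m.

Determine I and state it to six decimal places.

0.000000

m-sum = -3 + 3 + 1 = 1 ≠ 0 ⇒ I = 0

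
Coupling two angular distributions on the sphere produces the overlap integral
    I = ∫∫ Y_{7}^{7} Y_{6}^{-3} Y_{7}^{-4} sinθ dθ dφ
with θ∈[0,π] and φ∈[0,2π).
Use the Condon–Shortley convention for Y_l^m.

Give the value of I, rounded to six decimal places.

Checks pass: Σm=0; 20 even; l₃=7∈[1,13].
(2·7+1)(2·6+1)(2·7+1) = 2925
Δ: 6! 8! 6! / 21! → 1/2444321880
sum: t=0:+1/2612736000 t=1:−1/20736000 t=2:+1/1658880 t=3:−1/746496 t=4:+1/1658880 t=5:−1/20736000 t=6:+1/2612736000 = -1/4354560
3j²(7 6 7; 0 0 0) = Δ·Π!·Σ² = 1000/138567  (sign +1)
sum: t=0:+1/1045094400 = 1/1045094400
3j²(7 6 7; 7 -3 -4) = Δ·Π!·Σ² = 11/646  (sign -1)
combine: 4πI² = 2925·1000/138567·11/646 = 37500/104329
take √, sign -1: I = -0.16912514

-0.169125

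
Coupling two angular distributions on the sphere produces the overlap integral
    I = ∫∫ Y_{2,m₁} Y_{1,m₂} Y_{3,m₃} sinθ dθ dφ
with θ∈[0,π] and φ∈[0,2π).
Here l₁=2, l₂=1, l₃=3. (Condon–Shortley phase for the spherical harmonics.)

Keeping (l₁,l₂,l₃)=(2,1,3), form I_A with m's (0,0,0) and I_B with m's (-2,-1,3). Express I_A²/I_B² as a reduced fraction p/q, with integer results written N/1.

3/5

Shared (l₁,l₂,l₃)=(2,1,3): N and (l;000)² cancel in I_A²/I_B².
A: Δ = 0!·4!·2!/7! = 1/105; Racah Σ t=0..0: t=0:+1/4 = 1/4; ⇒ 3j(2 1 3; 0 0 0)² = 3/35, sgn -1
B: Δ = 0!·4!·2!/7! = 1/105; Racah Σ t=0..0: t=0:+1/48 = 1/48; ⇒ 3j(2 1 3; -2 -1 3)² = 1/7, sgn +1
I_A²/I_B² = (3/35)/(1/7) = 3/5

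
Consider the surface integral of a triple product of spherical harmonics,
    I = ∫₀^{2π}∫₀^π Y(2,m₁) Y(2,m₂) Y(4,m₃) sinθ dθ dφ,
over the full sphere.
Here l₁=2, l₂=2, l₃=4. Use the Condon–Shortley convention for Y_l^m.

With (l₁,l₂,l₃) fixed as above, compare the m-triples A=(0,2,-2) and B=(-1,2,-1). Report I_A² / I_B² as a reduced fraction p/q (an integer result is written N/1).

3/1

l's match ⇒ only the (l;m) 3-j factors differ between A and B.
A: triangle coeff Δ(2,2,4) = 1/630; Σ_t [0,0]: t=0:+1/96 = 1/96; (3j)²=1/42 [(2 2 4; 0 2 -2)], sign=+1
B: triangle coeff Δ(2,2,4) = 1/630; Σ_t [0,0]: t=0:+1/144 = 1/144; (3j)²=1/126 [(2 2 4; -1 2 -1)], sign=-1
I_A²/I_B² = (1/42)/(1/126) = 3/1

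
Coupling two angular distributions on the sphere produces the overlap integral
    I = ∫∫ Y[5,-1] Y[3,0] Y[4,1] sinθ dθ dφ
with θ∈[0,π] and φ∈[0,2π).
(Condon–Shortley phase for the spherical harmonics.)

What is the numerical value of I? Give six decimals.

Checks pass: Σm=0; 12 even; l₃=4∈[2,8].
(2·5+1)(2·3+1)(2·4+1) = 693
Δ: 4! 6! 2! / 13! → 1/180180
sum: t=1:−1/576 t=2:+1/144 t=3:−1/576 = 1/288
3j²(5 3 4; 0 0 0) = Δ·Π!·Σ² = 20/1001  (sign +1)
sum: t=1:−1/1440 t=2:+1/192 t=3:−1/432 = 19/8640
3j²(5 3 4; -1 0 1) = Δ·Π!·Σ² = 361/30030  (sign -1)
combine: 4πI² = 693·20/1001·361/30030 = 2166/13013
take √, sign -1: I = -0.11508947

-0.115089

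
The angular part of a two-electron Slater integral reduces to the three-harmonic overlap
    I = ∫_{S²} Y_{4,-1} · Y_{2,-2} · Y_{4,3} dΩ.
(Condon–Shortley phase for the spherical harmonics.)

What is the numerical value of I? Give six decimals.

0.159270

Rules hold: Σm=0, L=10 even, 2≤4≤6.
N = 9·5·9 = 405
Δ = 2!·6!·2!/11! = 1/13860
Racah Σ t=0..2: t=0:+1/192 t=1:−1/36 t=2:+1/192 = -5/288
⇒ 3j(4 2 4; 0 0 0)² = 20/693, sgn -1
Racah Σ t=0..0: t=0:+1/480 = 1/480
⇒ 3j(4 2 4; -1 -2 3)² = 3/110, sgn -1
4πI² = N·(3j₀)²·(3jₘ)² = 270/847
I = +1·√(0.318772/4π) = 0.15927046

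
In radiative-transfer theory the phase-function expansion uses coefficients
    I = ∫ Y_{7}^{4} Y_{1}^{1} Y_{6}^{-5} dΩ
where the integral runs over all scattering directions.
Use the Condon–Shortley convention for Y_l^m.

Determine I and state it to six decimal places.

0.060604

Rules hold: Σm=0, L=14 even, 6≤6≤8.
N = 15·3·13 = 585
Δ = 2!·12!·0!/15! = 1/1365
Racah Σ t=1..1: t=1:−1/518400 = -1/518400
⇒ 3j(7 1 6; 0 0 0)² = 7/195, sgn -1
Racah Σ t=2..2: t=2:+1/79833600 = 1/79833600
⇒ 3j(7 1 6; 4 1 -5)² = 1/455, sgn -1
4πI² = N·(3j₀)²·(3jₘ)² = 3/65
I = +1·√(0.0461538/4π) = 0.06060368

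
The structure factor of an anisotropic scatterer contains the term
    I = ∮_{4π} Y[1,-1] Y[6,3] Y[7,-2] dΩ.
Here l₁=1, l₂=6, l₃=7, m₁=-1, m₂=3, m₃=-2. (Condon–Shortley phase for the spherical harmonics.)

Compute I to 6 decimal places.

0.110647

Rules hold: Σm=0, L=14 even, 5≤7≤7.
N = 3·13·15 = 585
Δ = 0!·2!·12!/15! = 1/1365
Racah Σ t=0..0: t=0:+1/518400 = 1/518400
⇒ 3j(1 6 7; 0 0 0)² = 7/195, sgn -1
Racah Σ t=0..0: t=0:+1/4354560 = 1/4354560
⇒ 3j(1 6 7; -1 3 -2)² = 2/273, sgn -1
4πI² = N·(3j₀)²·(3jₘ)² = 2/13
I = +1·√(0.153846/4π) = 0.11064668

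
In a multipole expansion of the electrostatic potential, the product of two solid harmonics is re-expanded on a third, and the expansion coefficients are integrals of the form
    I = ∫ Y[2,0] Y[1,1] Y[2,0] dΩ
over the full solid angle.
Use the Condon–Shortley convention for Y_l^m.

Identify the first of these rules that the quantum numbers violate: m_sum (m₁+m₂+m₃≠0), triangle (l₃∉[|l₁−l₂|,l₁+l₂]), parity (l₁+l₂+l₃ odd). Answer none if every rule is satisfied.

m₁+m₂+m₃ = 0 + 1 + 0 = 1  ✗
triangle: |2−1|=1 ≤ l₃=2 ≤ 2+1=3
parity: l₁+l₂+l₃ = 5 is odd

m_sum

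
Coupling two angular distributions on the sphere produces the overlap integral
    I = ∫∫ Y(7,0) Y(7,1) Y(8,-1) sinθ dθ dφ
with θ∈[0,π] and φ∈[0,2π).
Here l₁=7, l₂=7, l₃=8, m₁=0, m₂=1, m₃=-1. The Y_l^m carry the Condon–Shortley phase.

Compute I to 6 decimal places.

-0.059744

Checks pass: Σm=0; 22 even; l₃=8∈[0,14].
(2·7+1)(2·7+1)(2·8+1) = 3825
Δ: 6! 8! 8! / 23! → 1/22086194130
sum: t=0:+1/18289152000 t=1:−1/248832000 t=2:+1/24883200 t=3:−1/11943936 t=4:+1/24883200 t=5:−1/248832000 t=6:+1/18289152000 = -11/975421440
3j²(7 7 8; 0 0 0) = Δ·Π!·Σ² = 1750/289731  (sign -1)
sum: t=0:+1/146313216000 t=1:−1/870912000 t=2:+1/49766400 t=3:−1/14929920 t=4:+1/19906560 t=5:−1/124416000 t=6:+1/5225472000 = -11/1950842880
3j²(7 7 8; 0 1 -1) = Δ·Π!·Σ² = 375/193154  (sign +1)
combine: 4πI² = 3825·1750/289731·375/193154 = 24609375/548653937
take √, sign -1: I = -0.05974425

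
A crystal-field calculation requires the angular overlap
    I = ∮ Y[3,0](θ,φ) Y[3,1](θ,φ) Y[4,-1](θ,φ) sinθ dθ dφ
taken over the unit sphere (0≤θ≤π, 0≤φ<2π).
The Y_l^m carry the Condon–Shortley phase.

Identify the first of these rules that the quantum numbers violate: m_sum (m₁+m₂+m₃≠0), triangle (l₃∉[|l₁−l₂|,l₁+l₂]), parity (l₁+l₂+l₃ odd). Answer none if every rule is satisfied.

azimuthal sum: 0 + 1 − 1 = 0  ✓
0 ≤ 4 ≤ 6 (triangle on l)  ✓
L = 3 + 3 + 4 = 10 (even)  ✓

none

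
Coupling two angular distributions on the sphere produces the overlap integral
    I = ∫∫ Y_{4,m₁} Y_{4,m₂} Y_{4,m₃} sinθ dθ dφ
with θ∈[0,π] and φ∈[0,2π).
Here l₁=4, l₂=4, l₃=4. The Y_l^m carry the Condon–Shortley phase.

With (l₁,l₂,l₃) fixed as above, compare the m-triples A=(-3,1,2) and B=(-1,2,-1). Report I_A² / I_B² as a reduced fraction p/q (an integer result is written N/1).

7/36

Shared (l₁,l₂,l₃)=(4,4,4): N and (l;000)² cancel in I_A²/I_B².
A: Δ = 4!·4!·4!/13! = 1/450450; Racah Σ t=3..4: t=3:−1/576 t=4:+1/864 = -1/1728; ⇒ 3j(4 4 4; -3 1 2)² = 5/1287, sgn -1
B: Δ = 4!·4!·4!/13! = 1/450450; Racah Σ t=2..4: t=2:+1/576 t=3:−1/144 t=4:+1/576 = -1/288; ⇒ 3j(4 4 4; -1 2 -1)² = 20/1001, sgn +1
I_A²/I_B² = (5/1287)/(20/1001) = 7/36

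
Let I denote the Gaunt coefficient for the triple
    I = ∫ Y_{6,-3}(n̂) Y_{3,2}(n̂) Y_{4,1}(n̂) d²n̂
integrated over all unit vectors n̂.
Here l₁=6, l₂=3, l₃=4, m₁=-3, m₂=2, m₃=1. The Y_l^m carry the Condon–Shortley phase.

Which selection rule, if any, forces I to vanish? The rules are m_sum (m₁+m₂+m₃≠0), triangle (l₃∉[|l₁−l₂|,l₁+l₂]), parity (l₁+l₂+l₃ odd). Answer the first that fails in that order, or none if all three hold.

Σmᵢ = 0  ✓
l₃∈[|l₁−l₂|,l₁+l₂]=[3,9], have l₃=4  ✓
Σlᵢ = 13 ⇒ odd  ✗

parity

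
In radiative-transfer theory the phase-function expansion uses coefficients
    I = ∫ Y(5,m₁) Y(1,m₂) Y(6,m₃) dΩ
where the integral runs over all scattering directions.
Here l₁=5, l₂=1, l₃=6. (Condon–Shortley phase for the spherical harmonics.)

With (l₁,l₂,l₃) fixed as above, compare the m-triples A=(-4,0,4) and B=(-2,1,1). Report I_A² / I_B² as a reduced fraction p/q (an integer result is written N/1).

2/1

l's match ⇒ only the (l;m) 3-j factors differ between A and B.
A: triangle coeff Δ(5,1,6) = 1/858; Σ_t [0,0]: t=0:+1/362880 = 1/362880; (3j)²=10/429 [(5 1 6; -4 0 4)], sign=+1
B: triangle coeff Δ(5,1,6) = 1/858; Σ_t [0,0]: t=0:+1/60480 = 1/60480; (3j)²=5/429 [(5 1 6; -2 1 1)], sign=-1
I_A²/I_B² = (10/429)/(5/429) = 2/1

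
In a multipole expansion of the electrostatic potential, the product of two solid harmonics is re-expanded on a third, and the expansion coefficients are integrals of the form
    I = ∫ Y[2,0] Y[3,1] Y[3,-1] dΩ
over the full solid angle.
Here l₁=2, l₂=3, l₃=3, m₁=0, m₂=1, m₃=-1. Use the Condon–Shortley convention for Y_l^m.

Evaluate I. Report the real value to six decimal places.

-0.126157

Checks pass: Σm=0; 8 even; l₃=3∈[1,5].
(2·2+1)(2·3+1)(2·3+1) = 245
Δ: 2! 2! 4! / 9! → 1/3780
sum: t=0:+1/24 t=1:−1/4 t=2:+1/24 = -1/6
3j²(2 3 3; 0 0 0) = Δ·Π!·Σ² = 4/105  (sign +1)
sum: t=0:+1/96 t=1:−1/6 t=2:+1/16 = -3/32
3j²(2 3 3; 0 1 -1) = Δ·Π!·Σ² = 3/140  (sign -1)
combine: 4πI² = 245·4/105·3/140 = 1/5
take √, sign -1: I = -0.12615663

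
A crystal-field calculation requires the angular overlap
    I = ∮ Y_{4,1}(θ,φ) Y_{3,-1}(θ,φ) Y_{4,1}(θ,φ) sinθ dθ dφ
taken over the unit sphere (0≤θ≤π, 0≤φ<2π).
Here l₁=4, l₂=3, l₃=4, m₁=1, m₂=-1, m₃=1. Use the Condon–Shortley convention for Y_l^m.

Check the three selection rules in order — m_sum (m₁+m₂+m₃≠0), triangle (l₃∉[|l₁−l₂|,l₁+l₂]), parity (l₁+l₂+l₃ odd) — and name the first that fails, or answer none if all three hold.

m₁+m₂+m₃ = 1 − 1 + 1 = 1  ✗
triangle: |4−3|=1 ≤ l₃=4 ≤ 4+3=7
parity: l₁+l₂+l₃ = 11 is odd

m_sum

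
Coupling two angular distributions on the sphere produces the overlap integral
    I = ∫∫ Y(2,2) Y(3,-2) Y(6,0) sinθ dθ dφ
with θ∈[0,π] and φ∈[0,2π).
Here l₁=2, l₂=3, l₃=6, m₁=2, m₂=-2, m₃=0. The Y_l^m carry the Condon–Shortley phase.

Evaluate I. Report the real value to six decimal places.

0.000000

triangle: need 1≤l₃≤5, have 6; I=0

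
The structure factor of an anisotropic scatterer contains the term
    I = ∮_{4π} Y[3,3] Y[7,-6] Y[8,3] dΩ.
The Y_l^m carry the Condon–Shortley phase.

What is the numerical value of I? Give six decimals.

0.043419

Rules hold: Σm=0, L=18 even, 4≤8≤10.
N = 7·15·17 = 1785
Δ = 2!·4!·12!/19! = 1/5290740
Racah Σ t=0..2: t=0:+1/7257600 t=1:−1/2073600 t=2:+1/7257600 = -1/4838400
⇒ 3j(3 7 8; 0 0 0)² = 252/20995, sgn -1
Racah Σ t=0..0: t=0:+1/1916006400 = 1/1916006400
⇒ 3j(3 7 8; 3 -6 3)² = 5/4522, sgn -1
4πI² = N·(3j₀)²·(3jₘ)² = 1890/79781
I = +1·√(0.0236899/4π) = 0.04341864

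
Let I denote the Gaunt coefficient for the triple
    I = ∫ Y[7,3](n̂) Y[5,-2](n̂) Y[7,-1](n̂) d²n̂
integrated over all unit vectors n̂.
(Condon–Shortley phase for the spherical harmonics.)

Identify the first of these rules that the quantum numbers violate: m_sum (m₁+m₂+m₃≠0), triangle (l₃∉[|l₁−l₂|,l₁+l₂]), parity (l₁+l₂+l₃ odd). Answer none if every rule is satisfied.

azimuthal sum: 3 − 2 − 1 = 0  ✓
2 ≤ 7 ≤ 12 (triangle on l)  ✓
L = 7 + 5 + 7 = 19 (odd)  ✗

parity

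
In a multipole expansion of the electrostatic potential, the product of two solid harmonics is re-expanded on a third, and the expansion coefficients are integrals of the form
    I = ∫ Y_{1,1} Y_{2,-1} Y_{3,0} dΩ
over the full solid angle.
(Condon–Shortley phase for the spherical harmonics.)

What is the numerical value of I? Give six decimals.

m-sum 0 ✓  L=6 even ✓  1≤3≤3 ✓
Π(2lᵢ+1) = 3×5×7 = 105
triangle coeff Δ(1,2,3) = 1/105
Σ_t [0,0]: t=0:+1/4 = 1/4
(3j)²=3/35 [(1 2 3; 0 0 0)], sign=-1
Σ_t [0,0]: t=0:+1/12 = 1/12
(3j)²=1/35 [(1 2 3; 1 -1 0)], sign=-1
⇒ 4πI² = 9/35
I = (+1)√(9/35/(4π)) = 0.14304817

0.143048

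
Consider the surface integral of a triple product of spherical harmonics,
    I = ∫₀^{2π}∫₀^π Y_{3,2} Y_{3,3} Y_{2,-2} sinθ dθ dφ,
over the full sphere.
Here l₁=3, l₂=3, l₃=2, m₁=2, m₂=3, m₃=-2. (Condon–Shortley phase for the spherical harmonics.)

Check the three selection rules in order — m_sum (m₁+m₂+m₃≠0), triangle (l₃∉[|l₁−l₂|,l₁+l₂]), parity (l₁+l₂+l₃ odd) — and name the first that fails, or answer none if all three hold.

m₁+m₂+m₃ = 2 + 3 − 2 = 3  ✗
triangle: |3−3|=0 ≤ l₃=2 ≤ 3+3=6
parity: l₁+l₂+l₃ = 8 is even

m_sum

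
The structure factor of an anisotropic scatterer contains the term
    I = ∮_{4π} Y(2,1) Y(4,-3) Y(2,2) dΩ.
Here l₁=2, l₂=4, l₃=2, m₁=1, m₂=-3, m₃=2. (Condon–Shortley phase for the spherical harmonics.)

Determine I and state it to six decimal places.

-0.238414

Rules hold: Σm=0, L=8 even, 2≤2≤6.
N = 5·9·5 = 225
Δ = 4!·0!·4!/9! = 1/630
Racah Σ t=2..2: t=2:+1/16 = 1/16
⇒ 3j(2 4 2; 0 0 0)² = 2/35, sgn +1
Racah Σ t=1..1: t=1:−1/144 = -1/144
⇒ 3j(2 4 2; 1 -3 2)² = 1/18, sgn -1
4πI² = N·(3j₀)²·(3jₘ)² = 5/7
I = -1·√(0.714286/4π) = -0.23841361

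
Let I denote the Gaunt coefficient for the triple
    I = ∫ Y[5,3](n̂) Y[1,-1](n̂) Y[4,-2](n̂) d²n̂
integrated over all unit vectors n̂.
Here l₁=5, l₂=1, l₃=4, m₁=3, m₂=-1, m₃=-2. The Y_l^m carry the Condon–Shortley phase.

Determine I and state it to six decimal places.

-0.259847

Rules hold: Σm=0, L=10 even, 4≤4≤6.
N = 11·3·9 = 297
Δ = 2!·8!·0!/11! = 1/495
Racah Σ t=1..1: t=1:−1/576 = -1/576
⇒ 3j(5 1 4; 0 0 0)² = 5/99, sgn -1
Racah Σ t=0..0: t=0:+1/2880 = 1/2880
⇒ 3j(5 1 4; 3 -1 -2)² = 28/495, sgn +1
4πI² = N·(3j₀)²·(3jₘ)² = 28/33
I = -1·√(0.848485/4π) = -0.25984664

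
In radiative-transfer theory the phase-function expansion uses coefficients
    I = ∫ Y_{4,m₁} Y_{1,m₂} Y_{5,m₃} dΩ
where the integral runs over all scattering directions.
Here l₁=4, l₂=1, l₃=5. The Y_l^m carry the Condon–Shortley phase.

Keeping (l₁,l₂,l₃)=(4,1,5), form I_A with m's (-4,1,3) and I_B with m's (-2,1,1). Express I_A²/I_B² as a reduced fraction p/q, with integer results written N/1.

1/6

Shared (l₁,l₂,l₃)=(4,1,5): N and (l;000)² cancel in I_A²/I_B².
A: Δ = 0!·8!·2!/11! = 1/495; Racah Σ t=0..0: t=0:+1/80640 = 1/80640; ⇒ 3j(4 1 5; -4 1 3)² = 1/495, sgn +1
B: Δ = 0!·8!·2!/11! = 1/495; Racah Σ t=0..0: t=0:+1/2880 = 1/2880; ⇒ 3j(4 1 5; -2 1 1)² = 2/165, sgn +1
I_A²/I_B² = (1/495)/(2/165) = 1/6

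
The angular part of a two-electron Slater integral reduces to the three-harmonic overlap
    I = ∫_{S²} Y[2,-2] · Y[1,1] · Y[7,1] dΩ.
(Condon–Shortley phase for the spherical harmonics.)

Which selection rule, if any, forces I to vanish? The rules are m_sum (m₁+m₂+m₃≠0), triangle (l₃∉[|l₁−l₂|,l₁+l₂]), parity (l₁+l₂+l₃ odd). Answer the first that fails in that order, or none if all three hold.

m₁+m₂+m₃ = -2 + 1 + 1 = 0  ✓
triangle: |2−1|=1 ≤ l₃=7 ≤ 2+1=3  ✗
parity: l₁+l₂+l₃ = 10 is even

triangle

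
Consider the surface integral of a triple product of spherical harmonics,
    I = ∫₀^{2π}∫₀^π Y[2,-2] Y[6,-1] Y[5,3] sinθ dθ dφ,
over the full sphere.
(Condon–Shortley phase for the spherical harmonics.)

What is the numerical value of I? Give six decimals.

l₁+l₂+l₃=13 is odd: 3j(l;000)=0 ⇒ I=0

0.000000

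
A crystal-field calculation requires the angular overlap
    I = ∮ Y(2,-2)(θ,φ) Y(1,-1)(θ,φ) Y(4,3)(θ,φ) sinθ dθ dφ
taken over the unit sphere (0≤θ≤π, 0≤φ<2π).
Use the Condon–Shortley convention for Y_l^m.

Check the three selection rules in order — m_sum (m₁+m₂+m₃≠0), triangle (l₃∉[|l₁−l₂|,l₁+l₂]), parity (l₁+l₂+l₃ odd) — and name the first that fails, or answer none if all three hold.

m₁+m₂+m₃ = -2 − 1 + 3 = 0  ✓
triangle: |2−1|=1 ≤ l₃=4 ≤ 2+1=3  ✗
parity: l₁+l₂+l₃ = 7 is odd

triangle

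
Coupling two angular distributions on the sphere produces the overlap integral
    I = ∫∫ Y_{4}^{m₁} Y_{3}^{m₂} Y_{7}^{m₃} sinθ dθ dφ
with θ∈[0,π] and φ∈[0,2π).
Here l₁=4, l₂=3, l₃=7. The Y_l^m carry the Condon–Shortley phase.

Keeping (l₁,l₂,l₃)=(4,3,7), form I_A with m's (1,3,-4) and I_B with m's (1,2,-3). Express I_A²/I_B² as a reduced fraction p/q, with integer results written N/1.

11/24

l's match ⇒ only the (l;m) 3-j factors differ between A and B.
A: triangle coeff Δ(4,3,7) = 1/45045; Σ_t [0,0]: t=0:+1/518400 = 1/518400; (3j)²=2/195 [(4 3 7; 1 3 -4)], sign=-1
B: triangle coeff Δ(4,3,7) = 1/45045; Σ_t [0,0]: t=0:+1/86400 = 1/86400; (3j)²=16/715 [(4 3 7; 1 2 -3)], sign=+1
I_A²/I_B² = (2/195)/(16/715) = 11/24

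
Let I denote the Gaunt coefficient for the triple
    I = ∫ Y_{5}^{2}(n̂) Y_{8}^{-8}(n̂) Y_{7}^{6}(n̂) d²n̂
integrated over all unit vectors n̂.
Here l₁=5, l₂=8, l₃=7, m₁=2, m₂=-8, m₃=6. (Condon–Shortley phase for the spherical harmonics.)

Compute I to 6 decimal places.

m-sum 0 ✓  L=20 even ✓  3≤7≤13 ✓
Π(2lᵢ+1) = 11×17×15 = 2805
triangle coeff Δ(5,8,7) = 1/814773960
Σ_t [1,5]: t=1:−1/87091200 t=2:+1/4976640 t=3:−1/2073600 t=4:+1/4976640 t=5:−1/87091200 = -1/9676800
(3j)²=360/46189 [(5 8 7; 0 0 0)], sign=+1
Σ_t [0,0]: t=0:+1/15676416000 = 1/15676416000
(3j)²=286/14535 [(5 8 7; 2 -8 6)], sign=-1
⇒ 4πI² = 2640/6137
I = (-1)√(2640/6137/(4π)) = -0.18502012

-0.185020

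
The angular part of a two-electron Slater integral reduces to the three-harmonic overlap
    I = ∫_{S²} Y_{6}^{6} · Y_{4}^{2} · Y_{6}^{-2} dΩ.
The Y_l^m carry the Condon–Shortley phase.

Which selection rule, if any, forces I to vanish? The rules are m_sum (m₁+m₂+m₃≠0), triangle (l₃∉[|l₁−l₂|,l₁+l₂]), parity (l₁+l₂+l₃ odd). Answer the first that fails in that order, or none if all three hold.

Σmᵢ = 6  ✗
l₃∈[|l₁−l₂|,l₁+l₂]=[2,10], have l₃=6
Σlᵢ = 16 ⇒ even

m_sum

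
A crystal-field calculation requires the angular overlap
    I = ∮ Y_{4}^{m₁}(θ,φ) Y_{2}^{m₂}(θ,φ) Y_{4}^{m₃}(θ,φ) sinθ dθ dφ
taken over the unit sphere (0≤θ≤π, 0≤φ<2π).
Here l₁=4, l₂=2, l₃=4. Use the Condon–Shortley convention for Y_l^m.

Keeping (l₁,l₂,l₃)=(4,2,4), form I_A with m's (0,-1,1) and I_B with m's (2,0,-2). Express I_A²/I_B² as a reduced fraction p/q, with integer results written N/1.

15/32

l's match ⇒ only the (l;m) 3-j factors differ between A and B.
A: triangle coeff Δ(4,2,4) = 1/13860; Σ_t [0,1]: t=0:+1/96 t=1:−1/72 = -1/288; (3j)²=1/462 [(4 2 4; 0 -1 1)], sign=+1
B: triangle coeff Δ(4,2,4) = 1/13860; Σ_t [0,2]: t=0:+1/192 t=1:−1/120 t=2:+1/2880 = -1/360; (3j)²=16/3465 [(4 2 4; 2 0 -2)], sign=-1
I_A²/I_B² = (1/462)/(16/3465) = 15/32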